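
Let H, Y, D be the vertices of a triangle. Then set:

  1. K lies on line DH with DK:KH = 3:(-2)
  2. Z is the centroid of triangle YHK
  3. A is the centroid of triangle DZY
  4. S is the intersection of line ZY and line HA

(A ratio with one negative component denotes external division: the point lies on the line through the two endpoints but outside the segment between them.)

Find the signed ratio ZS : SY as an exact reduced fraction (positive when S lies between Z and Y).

Choose coordinates H = (0, 0), Y = (1, 0), D = (0, 1).
1. K lies on line DH with DK:KH = 3:(-2) ⇒ K = (0, -2)
2. Z is the centroid of triangle YHK ⇒ Z = (1/3, -2/3)
3. A is the centroid of triangle DZY ⇒ A = (4/9, 1/9)
4. S is the intersection of line ZY and line HA ⇒ S = (4/3, 1/3)
S = Z + t·(Y−Z) with t = 3/2, so ZS:SY = t:(1−t) = 3/2:-1/2

ZS:SY = -3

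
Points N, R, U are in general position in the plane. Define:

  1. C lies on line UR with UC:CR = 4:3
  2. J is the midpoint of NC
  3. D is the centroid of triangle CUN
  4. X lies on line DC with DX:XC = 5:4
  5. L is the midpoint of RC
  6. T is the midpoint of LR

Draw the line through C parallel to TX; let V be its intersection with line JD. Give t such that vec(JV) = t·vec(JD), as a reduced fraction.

t = 307/145

Assign N = (0, 0), R = (1, 0), U = (0, 1) — the answer is frame-independent, so this choice is without loss of generality.
1. C lies on line UR with UC:CR = 4:3 ⇒ C = (4/7, 3/7)
2. J is the midpoint of NC ⇒ J = (2/7, 3/14)
3. D is the centroid of triangle CUN ⇒ D = (4/21, 10/21)
4. X lies on line DC with DX:XC = 5:4 ⇒ X = (76/189, 85/189)
5. L is the midpoint of RC ⇒ L = (11/14, 3/14)
6. T is the midpoint of LR ⇒ T = (25/28, 3/28)
through C parallel to TX: direction (-53/108, 37/108); meets JD at V = (256/3045, 2341/3045)
V = J + t·(D−J) with t = 307/145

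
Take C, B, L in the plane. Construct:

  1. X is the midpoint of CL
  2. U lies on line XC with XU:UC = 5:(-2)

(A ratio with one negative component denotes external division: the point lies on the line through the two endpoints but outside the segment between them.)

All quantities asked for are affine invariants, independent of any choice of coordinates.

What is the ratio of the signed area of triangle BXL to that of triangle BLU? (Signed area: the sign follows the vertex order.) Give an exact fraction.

Work in coordinates with C = (0, 0), B = (1, 0), L = (0, 1).
1. X is the midpoint of CL ⇒ X = (0, 1/2)
2. U lies on line XC with XU:UC = 5:(-2) ⇒ U = (0, -1/3)
2·[BXL] = -1/2, 2·[BLU] = 4/3
[BXL]:[BLU] = -1/2:4/3 = -3/8

[BXL]:[BLU] = -3/8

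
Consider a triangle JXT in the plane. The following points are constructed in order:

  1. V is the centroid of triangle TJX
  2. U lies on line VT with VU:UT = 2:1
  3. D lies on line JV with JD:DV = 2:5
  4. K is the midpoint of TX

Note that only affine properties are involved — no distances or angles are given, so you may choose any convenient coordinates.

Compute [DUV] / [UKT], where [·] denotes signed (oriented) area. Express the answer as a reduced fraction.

Set J = (0, 0), X = (1, 0), T = (0, 1); any affine frame gives the same invariant.
1. V is the centroid of triangle TJX ⇒ V = (1/3, 1/3)
2. U lies on line VT with VU:UT = 2:1 ⇒ U = (1/9, 7/9)
3. D lies on line JV with JD:DV = 2:5 ⇒ D = (2/21, 2/21)
4. K is the midpoint of TX ⇒ K = (1/2, 1/2)
2·[DUV] = -10/63, 2·[UKT] = 1/18
[DUV]:[UKT] = -10/63:1/18 = -20/7

[DUV]:[UKT] = -20/7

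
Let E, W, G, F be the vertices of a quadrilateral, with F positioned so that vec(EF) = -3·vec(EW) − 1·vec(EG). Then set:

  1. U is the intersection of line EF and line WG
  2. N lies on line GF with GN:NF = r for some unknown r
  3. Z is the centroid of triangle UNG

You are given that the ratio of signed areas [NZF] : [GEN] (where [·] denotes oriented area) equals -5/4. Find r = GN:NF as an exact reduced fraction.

r = -1/3

Work in coordinates with E = (0, 0), W = (1, 0), G = (0, 1), F = (-3, -1).
1. U is the intersection of line EF and line WG ⇒ U = (3/4, 1/4)
2. With GN:NF = r, write λ = r/(r+1) so N = G + λ·(F−G); N is affine-linear in λ
3. Z is the centroid of triangle UNG ⇒ Z is an affine combination of earlier points and hence also affine-linear in λ
Every point depending on N is an affine combination of N and λ-independent points, so each such coordinate is linear in λ; the λ² term in each signed area is a multiple of (F−G)×(F−G) = 0, so 2·[NZF] and 2·[GEN] are each linear in λ. Evaluating at λ=0 and λ=1:
  2·[NZF] = 5/4·λ − 5/4,   2·[GEN] = -3·λ
So [NZF]:[GEN] = (5/4·λ − 5/4) / (-3·λ). Setting this equal to -5/4:
  5/4·λ − 5/4 = -5/4·(-3·λ)  ⇒  λ = -1/2
Then r = λ/(1−λ) = (-1/2)/(3/2) = -1/3. Check: with r = -1/3, N = (3/2, 2) and [NZF]:[GEN] = -5/4 as required.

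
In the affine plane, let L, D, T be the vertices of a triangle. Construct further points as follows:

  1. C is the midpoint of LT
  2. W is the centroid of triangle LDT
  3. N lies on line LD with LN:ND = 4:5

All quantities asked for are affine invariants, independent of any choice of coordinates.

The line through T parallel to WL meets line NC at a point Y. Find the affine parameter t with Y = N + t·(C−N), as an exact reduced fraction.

t = 26/17

Set L = (0, 0), D = (1, 0), T = (0, 1); any affine frame gives the same invariant.
1. C is the midpoint of LT ⇒ C = (0, 1/2)
2. W is the centroid of triangle LDT ⇒ W = (1/3, 1/3)
3. N lies on line LD with LN:ND = 4:5 ⇒ N = (4/9, 0)
through T parallel to WL: direction (-1/3, -1/3); meets NC at Y = (-4/17, 13/17)
Y = N + t·(C−N) with t = 26/17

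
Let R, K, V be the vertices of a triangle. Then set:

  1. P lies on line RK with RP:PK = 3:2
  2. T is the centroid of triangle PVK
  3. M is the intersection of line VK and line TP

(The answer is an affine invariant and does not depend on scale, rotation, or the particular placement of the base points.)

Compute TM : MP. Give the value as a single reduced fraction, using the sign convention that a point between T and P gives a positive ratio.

TM:MP = -1/3

Work in coordinates with R = (0, 0), K = (1, 0), V = (0, 1).
1. P lies on line RK with RP:PK = 3:2 ⇒ P = (3/5, 0)
2. T is the centroid of triangle PVK ⇒ T = (8/15, 1/3)
3. M is the intersection of line VK and line TP ⇒ M = (1/2, 1/2)
M = T + t·(P−T) with t = -1/2, so TM:MP = t:(1−t) = -1/2:3/2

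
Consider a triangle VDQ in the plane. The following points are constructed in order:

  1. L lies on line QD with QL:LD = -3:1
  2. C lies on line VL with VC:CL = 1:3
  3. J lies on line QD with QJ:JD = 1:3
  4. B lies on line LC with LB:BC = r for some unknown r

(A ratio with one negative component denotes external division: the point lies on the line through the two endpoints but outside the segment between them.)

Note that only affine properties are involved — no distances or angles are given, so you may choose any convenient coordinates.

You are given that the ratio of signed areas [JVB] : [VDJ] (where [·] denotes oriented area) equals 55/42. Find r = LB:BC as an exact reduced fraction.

Set V = (0, 0), D = (1, 0), Q = (0, 1); any affine frame gives the same invariant.
1. L lies on line QD with QL:LD = -3:1 ⇒ L = (3/2, -1/2)
2. C lies on line VL with VC:CL = 1:3 ⇒ C = (3/8, -1/8)
3. J lies on line QD with QJ:JD = 1:3 ⇒ J = (1/4, 3/4)
4. With LB:BC = r, write λ = r/(r+1) so B = L + λ·(C−L); B is affine-linear in λ
Every point depending on B is an affine combination of B and λ-independent points, so each such coordinate is linear in λ; the λ² term in each signed area is a multiple of (C−L)×(C−L) = 0, so 2·[JVB] and 2·[VDJ] are each linear in λ. Evaluating at λ=0 and λ=1:
  2·[JVB] = -15/16·λ + 5/4,   2·[VDJ] = 3/4
So [JVB]:[VDJ] = (-15/16·λ + 5/4) / (3/4). Setting this equal to 55/42:
  -15/16·λ + 5/4 = 55/42·(3/4)  ⇒  λ = 2/7
Then r = λ/(1−λ) = (2/7)/(5/7) = 2/5. Check: with r = 2/5, B = (33/28, -11/28) and [JVB]:[VDJ] = 55/42 as required.

r = 2/5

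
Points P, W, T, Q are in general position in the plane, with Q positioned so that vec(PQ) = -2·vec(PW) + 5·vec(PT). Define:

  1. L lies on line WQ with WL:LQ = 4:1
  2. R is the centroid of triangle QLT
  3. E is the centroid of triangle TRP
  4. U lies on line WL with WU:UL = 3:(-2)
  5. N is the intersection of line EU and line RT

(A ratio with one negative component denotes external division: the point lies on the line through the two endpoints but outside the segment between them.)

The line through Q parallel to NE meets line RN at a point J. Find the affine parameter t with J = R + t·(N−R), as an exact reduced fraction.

Assign P = (0, 0), W = (1, 0), T = (0, 1), Q = (-2, 5) — the answer is frame-independent, so this choice is without loss of generality.
1. L lies on line WQ with WL:LQ = 4:1 ⇒ L = (-7/5, 4)
2. R is the centroid of triangle QLT ⇒ R = (-17/15, 10/3)
3. E is the centroid of triangle TRP ⇒ E = (-17/45, 13/9)
4. U lies on line WL with WU:UL = 3:(-2) ⇒ U = (-31/5, 12)
5. N is the intersection of line EU and line RT ⇒ N = (357/365, -74/73)
through Q parallel to NE: direction (-4454/3285, 1615/657); meets RN at J = (-1666/1095, 905/219)
J = R + t·(N−R) with t = -25/136

t = -25/136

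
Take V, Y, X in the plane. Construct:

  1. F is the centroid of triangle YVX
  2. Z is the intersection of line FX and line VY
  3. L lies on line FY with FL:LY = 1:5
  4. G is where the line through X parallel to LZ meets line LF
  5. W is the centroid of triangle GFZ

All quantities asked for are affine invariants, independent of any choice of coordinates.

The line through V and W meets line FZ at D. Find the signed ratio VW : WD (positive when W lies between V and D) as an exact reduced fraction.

VW:WD = 8

Assign V = (0, 0), Y = (1, 0), X = (0, 1) — the answer is frame-independent, so this choice is without loss of generality.
1. F is the centroid of triangle YVX ⇒ F = (1/3, 1/3)
2. Z is the intersection of line FX and line VY ⇒ Z = (1/2, 0)
3. L lies on line FY with FL:LY = 1:5 ⇒ L = (4/9, 5/18)
4. G is where the line through X parallel to LZ meets line LF ⇒ G = (1/9, 4/9)
5. W is the centroid of triangle GFZ ⇒ W = (17/54, 7/27)
line VW meets FZ at D = (17/48, 7/24)
W = V + t·(D−V) with t = 8/9, so VW:WD = 8/9:1/9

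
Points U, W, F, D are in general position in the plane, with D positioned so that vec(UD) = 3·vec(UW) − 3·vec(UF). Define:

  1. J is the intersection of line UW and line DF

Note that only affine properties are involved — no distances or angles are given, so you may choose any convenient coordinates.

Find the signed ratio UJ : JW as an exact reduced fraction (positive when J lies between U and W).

Assign U = (0, 0), W = (1, 0), F = (0, 1), D = (3, -3) — the answer is frame-independent, so this choice is without loss of generality.
1. J is the intersection of line UW and line DF ⇒ J = (3/4, 0)
J = U + t·(W−U) with t = 3/4, so UJ:JW = t:(1−t) = 3/4:1/4

UJ:JW = 3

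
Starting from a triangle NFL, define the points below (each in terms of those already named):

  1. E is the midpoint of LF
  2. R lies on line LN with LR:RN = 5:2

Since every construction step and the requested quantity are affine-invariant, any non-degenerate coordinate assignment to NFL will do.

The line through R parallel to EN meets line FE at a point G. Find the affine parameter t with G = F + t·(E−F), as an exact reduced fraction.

t = 9/7

Assign N = (0, 0), F = (1, 0), L = (0, 1) — the answer is frame-independent, so this choice is without loss of generality.
1. E is the midpoint of LF ⇒ E = (1/2, 1/2)
2. R lies on line LN with LR:RN = 5:2 ⇒ R = (0, 2/7)
through R parallel to EN: direction (-1/2, -1/2); meets FE at G = (5/14, 9/14)
G = F + t·(E−F) with t = 9/7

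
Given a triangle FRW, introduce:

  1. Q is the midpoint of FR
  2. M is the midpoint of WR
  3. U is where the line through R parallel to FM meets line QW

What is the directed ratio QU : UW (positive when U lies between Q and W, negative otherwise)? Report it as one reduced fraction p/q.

Work in coordinates with F = (0, 0), R = (1, 0), W = (0, 1).
1. Q is the midpoint of FR ⇒ Q = (1/2, 0)
2. M is the midpoint of WR ⇒ M = (1/2, 1/2)
3. U is where the line through R parallel to FM meets line QW ⇒ U = (2/3, -1/3)
U = Q + t·(W−Q) with t = -1/3, so QU:UW = t:(1−t) = -1/3:4/3

QU:UW = -1/4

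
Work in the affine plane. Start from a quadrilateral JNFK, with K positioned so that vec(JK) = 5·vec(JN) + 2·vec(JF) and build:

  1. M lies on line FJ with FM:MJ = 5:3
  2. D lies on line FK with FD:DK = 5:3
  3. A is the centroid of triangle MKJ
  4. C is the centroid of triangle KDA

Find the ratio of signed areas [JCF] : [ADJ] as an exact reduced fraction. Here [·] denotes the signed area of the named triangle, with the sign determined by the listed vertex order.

Choose coordinates J = (0, 0), N = (1, 0), F = (0, 1), K = (5, 2).
1. M lies on line FJ with FM:MJ = 5:3 ⇒ M = (0, 3/8)
2. D lies on line FK with FD:DK = 5:3 ⇒ D = (25/8, 13/8)
3. A is the centroid of triangle MKJ ⇒ A = (5/3, 19/24)
4. C is the centroid of triangle KDA ⇒ C = (235/72, 53/36)
2·[JCF] = 235/72, 2·[ADJ] = 15/64
[JCF]:[ADJ] = 235/72:15/64 = 376/27

[JCF]:[ADJ] = 376/27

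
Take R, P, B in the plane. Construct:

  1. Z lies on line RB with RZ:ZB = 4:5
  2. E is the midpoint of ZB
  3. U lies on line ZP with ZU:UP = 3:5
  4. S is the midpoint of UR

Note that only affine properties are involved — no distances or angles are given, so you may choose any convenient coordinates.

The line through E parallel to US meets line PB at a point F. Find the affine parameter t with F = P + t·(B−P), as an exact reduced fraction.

Assign R = (0, 0), P = (1, 0), B = (0, 1) — the answer is frame-independent, so this choice is without loss of generality.
1. Z lies on line RB with RZ:ZB = 4:5 ⇒ Z = (0, 4/9)
2. E is the midpoint of ZB ⇒ E = (0, 13/18)
3. U lies on line ZP with ZU:UP = 3:5 ⇒ U = (3/8, 5/18)
4. S is the midpoint of UR ⇒ S = (3/16, 5/36)
through E parallel to US: direction (-3/16, -5/36); meets PB at F = (15/94, 79/94)
F = P + t·(B−P) with t = 79/94

t = 79/94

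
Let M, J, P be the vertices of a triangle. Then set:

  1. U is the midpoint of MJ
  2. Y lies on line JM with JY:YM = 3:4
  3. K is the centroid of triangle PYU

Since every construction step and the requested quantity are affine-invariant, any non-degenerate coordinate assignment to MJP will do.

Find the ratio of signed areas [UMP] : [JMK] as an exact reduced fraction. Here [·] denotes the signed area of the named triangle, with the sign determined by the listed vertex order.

Set M = (0, 0), J = (1, 0), P = (0, 1); any affine frame gives the same invariant.
1. U is the midpoint of MJ ⇒ U = (1/2, 0)
2. Y lies on line JM with JY:YM = 3:4 ⇒ Y = (4/7, 0)
3. K is the centroid of triangle PYU ⇒ K = (5/14, 1/3)
2·[UMP] = -1/2, 2·[JMK] = -1/3
[UMP]:[JMK] = -1/2:-1/3 = 3/2

[UMP]:[JMK] = 3/2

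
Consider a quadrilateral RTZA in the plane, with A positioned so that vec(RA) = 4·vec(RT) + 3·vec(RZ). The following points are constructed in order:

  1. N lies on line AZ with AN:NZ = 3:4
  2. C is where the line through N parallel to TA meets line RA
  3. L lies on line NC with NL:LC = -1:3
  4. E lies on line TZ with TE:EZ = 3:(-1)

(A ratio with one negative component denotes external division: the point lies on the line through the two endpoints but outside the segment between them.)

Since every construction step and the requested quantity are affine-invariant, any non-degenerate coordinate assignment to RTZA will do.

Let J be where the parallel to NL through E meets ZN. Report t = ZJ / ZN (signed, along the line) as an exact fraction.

Work in coordinates with R = (0, 0), T = (1, 0), Z = (0, 1), A = (4, 3).
1. N lies on line AZ with AN:NZ = 3:4 ⇒ N = (16/7, 15/7)
2. C is where the line through N parallel to TA meets line RA ⇒ C = (4/7, 3/7)
3. L lies on line NC with NL:LC = -1:3 ⇒ L = (22/7, 3)
4. E lies on line TZ with TE:EZ = 3:(-1) ⇒ E = (-1/2, 3/2)
through E parallel to NL: direction (6/7, 6/7); meets ZN at J = (-2, 0)
J = Z + t·(N−Z) with t = -7/8

t = -7/8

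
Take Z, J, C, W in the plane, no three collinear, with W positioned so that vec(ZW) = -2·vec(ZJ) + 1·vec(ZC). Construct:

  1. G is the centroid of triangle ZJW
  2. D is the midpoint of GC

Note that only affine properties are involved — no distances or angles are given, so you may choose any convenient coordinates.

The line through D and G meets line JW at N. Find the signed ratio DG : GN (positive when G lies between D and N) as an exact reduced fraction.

DG:GN = -7/2

Work in coordinates with Z = (0, 0), J = (1, 0), C = (0, 1), W = (-2, 1).
1. G is the centroid of triangle ZJW ⇒ G = (-1/3, 1/3)
2. D is the midpoint of GC ⇒ D = (-1/6, 2/3)
line DG meets JW at N = (-2/7, 3/7)
G = D + t·(N−D) with t = 7/5, so DG:GN = 7/5:-2/5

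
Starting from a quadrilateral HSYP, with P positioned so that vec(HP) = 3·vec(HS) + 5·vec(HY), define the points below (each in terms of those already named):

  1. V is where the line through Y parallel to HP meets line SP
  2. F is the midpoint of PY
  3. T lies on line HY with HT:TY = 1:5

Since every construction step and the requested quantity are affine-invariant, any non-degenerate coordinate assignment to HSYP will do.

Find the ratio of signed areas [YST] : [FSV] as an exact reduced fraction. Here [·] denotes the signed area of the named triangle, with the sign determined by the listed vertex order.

Assign H = (0, 0), S = (1, 0), Y = (0, 1), P = (3, 5) — the answer is frame-independent, so this choice is without loss of generality.
1. V is where the line through Y parallel to HP meets line SP ⇒ V = (21/5, 8)
2. F is the midpoint of PY ⇒ F = (3/2, 3)
3. T lies on line HY with HT:TY = 1:5 ⇒ T = (0, 1/6)
2·[YST] = -5/6, 2·[FSV] = 28/5
[YST]:[FSV] = -5/6:28/5 = -25/168

[YST]:[FSV] = -25/168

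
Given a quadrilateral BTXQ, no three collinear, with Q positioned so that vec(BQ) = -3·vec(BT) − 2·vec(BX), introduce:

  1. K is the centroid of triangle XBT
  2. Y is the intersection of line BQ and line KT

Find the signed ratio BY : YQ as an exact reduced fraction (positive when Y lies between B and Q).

Set B = (0, 0), T = (1, 0), X = (0, 1), Q = (-3, -2); any affine frame gives the same invariant.
1. K is the centroid of triangle XBT ⇒ K = (1/3, 1/3)
2. Y is the intersection of line BQ and line KT ⇒ Y = (3/7, 2/7)
Y = B + t·(Q−B) with t = -1/7, so BY:YQ = t:(1−t) = -1/7:8/7

BY:YQ = -1/8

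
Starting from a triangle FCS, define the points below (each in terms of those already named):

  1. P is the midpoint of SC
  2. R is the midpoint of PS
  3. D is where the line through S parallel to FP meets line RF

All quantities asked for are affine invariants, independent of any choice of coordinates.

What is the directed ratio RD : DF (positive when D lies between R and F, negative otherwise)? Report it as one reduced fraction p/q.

Assign F = (0, 0), C = (1, 0), S = (0, 1) — the answer is frame-independent, so this choice is without loss of generality.
1. P is the midpoint of SC ⇒ P = (1/2, 1/2)
2. R is the midpoint of PS ⇒ R = (1/4, 3/4)
3. D is where the line through S parallel to FP meets line RF ⇒ D = (1/2, 3/2)
D = R + t·(F−R) with t = -1, so RD:DF = t:(1−t) = -1:2

RD:DF = -1/2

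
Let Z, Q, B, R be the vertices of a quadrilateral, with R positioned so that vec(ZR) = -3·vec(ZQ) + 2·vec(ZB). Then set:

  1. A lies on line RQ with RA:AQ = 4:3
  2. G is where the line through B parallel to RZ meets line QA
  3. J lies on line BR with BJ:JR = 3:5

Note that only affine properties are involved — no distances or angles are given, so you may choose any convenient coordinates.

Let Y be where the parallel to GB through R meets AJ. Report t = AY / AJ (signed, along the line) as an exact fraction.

t = -64/41

Work in coordinates with Z = (0, 0), Q = (1, 0), B = (0, 1), R = (-3, 2).
1. A lies on line RQ with RA:AQ = 4:3 ⇒ A = (-5/7, 6/7)
2. G is where the line through B parallel to RZ meets line QA ⇒ G = (3, -1)
3. J lies on line BR with BJ:JR = 3:5 ⇒ J = (-9/8, 11/8)
through R parallel to GB: direction (-3, 2); meets AJ at Y = (-3/41, 2/41)
Y = A + t·(J−A) with t = -64/41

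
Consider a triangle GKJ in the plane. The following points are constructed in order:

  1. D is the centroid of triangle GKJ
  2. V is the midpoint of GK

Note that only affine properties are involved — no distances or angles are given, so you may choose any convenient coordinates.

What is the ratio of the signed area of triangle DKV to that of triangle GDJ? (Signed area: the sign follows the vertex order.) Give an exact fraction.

Assign G = (0, 0), K = (1, 0), J = (0, 1) — the answer is frame-independent, so this choice is without loss of generality.
1. D is the centroid of triangle GKJ ⇒ D = (1/3, 1/3)
2. V is the midpoint of GK ⇒ V = (1/2, 0)
2·[DKV] = -1/6, 2·[GDJ] = 1/3
[DKV]:[GDJ] = -1/6:1/3 = -1/2

[DKV]:[GDJ] = -1/2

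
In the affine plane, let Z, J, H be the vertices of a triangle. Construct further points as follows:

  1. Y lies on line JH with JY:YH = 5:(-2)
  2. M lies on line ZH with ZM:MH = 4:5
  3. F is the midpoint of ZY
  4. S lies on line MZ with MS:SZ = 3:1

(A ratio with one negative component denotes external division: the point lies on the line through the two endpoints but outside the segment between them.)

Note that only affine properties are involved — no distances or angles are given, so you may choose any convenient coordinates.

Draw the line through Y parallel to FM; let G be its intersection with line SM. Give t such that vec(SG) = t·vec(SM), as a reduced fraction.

t = 7/3

Work in coordinates with Z = (0, 0), J = (1, 0), H = (0, 1).
1. Y lies on line JH with JY:YH = 5:(-2) ⇒ Y = (-2/3, 5/3)
2. M lies on line ZH with ZM:MH = 4:5 ⇒ M = (0, 4/9)
3. F is the midpoint of ZY ⇒ F = (-1/3, 5/6)
4. S lies on line MZ with MS:SZ = 3:1 ⇒ S = (0, 1/9)
through Y parallel to FM: direction (1/3, -7/18); meets SM at G = (0, 8/9)
G = S + t·(M−S) with t = 7/3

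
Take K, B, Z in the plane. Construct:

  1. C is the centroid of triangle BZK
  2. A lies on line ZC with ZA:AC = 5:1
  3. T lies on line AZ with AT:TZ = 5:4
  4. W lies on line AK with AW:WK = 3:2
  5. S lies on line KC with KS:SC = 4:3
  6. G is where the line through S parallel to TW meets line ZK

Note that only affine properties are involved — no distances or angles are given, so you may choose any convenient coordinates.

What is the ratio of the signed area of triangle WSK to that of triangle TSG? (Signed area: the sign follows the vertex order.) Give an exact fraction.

[WSK]:[TSG] = 7/387

Set K = (0, 0), B = (1, 0), Z = (0, 1); any affine frame gives the same invariant.
1. C is the centroid of triangle BZK ⇒ C = (1/3, 1/3)
2. A lies on line ZC with ZA:AC = 5:1 ⇒ A = (5/18, 4/9)
3. T lies on line AZ with AT:TZ = 5:4 ⇒ T = (10/81, 61/81)
4. W lies on line AK with AW:WK = 3:2 ⇒ W = (1/9, 8/45)
5. S lies on line KC with KS:SC = 4:3 ⇒ S = (4/21, 4/21)
6. G is where the line through S parallel to TW meets line ZK ⇒ G = (0, -304/35)
2·[WSK] = -4/315, 2·[TSG] = -172/245
[WSK]:[TSG] = -4/315:-172/245 = 7/387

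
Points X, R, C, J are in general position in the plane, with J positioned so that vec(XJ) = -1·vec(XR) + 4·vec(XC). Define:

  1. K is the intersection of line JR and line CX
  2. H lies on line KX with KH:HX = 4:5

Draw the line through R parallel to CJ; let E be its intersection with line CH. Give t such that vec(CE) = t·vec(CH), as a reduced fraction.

t = 18

Work in coordinates with X = (0, 0), R = (1, 0), C = (0, 1), J = (-1, 4).
1. K is the intersection of line JR and line CX ⇒ K = (0, 2)
2. H lies on line KX with KH:HX = 4:5 ⇒ H = (0, 10/9)
through R parallel to CJ: direction (-1, 3); meets CH at E = (0, 3)
E = C + t·(H−C) with t = 18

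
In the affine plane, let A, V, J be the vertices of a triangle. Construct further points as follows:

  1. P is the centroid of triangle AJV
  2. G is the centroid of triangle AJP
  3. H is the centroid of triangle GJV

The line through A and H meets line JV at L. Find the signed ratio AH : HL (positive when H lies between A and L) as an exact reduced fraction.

AH:HL = 23/4

Assign A = (0, 0), V = (1, 0), J = (0, 1) — the answer is frame-independent, so this choice is without loss of generality.
1. P is the centroid of triangle AJV ⇒ P = (1/3, 1/3)
2. G is the centroid of triangle AJP ⇒ G = (1/9, 4/9)
3. H is the centroid of triangle GJV ⇒ H = (10/27, 13/27)
line AH meets JV at L = (10/23, 13/23)
H = A + t·(L−A) with t = 23/27, so AH:HL = 23/27:4/27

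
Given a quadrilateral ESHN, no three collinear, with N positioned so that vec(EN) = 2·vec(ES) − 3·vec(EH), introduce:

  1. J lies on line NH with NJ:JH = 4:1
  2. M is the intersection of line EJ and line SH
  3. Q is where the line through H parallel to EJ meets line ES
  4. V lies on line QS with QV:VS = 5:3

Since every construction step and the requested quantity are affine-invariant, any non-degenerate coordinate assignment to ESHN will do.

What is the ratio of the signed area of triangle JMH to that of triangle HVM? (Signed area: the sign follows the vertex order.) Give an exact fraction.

[JMH]:[HVM] = 16/45

Choose coordinates E = (0, 0), S = (1, 0), H = (0, 1), N = (2, -3).
1. J lies on line NH with NJ:JH = 4:1 ⇒ J = (2/5, 1/5)
2. M is the intersection of line EJ and line SH ⇒ M = (2/3, 1/3)
3. Q is where the line through H parallel to EJ meets line ES ⇒ Q = (-2, 0)
4. V lies on line QS with QV:VS = 5:3 ⇒ V = (-1/8, 0)
2·[JMH] = 4/15, 2·[HVM] = 3/4
[JMH]:[HVM] = 4/15:3/4 = 16/45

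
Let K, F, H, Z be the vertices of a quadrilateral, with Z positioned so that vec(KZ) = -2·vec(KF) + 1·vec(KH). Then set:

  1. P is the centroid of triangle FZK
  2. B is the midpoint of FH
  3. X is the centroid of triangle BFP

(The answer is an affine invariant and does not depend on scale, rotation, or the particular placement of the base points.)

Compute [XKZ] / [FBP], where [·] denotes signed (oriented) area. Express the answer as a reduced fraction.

Set K = (0, 0), F = (1, 0), H = (0, 1), Z = (-2, 1); any affine frame gives the same invariant.
1. P is the centroid of triangle FZK ⇒ P = (-1/3, 1/3)
2. B is the midpoint of FH ⇒ B = (1/2, 1/2)
3. X is the centroid of triangle BFP ⇒ X = (7/18, 5/18)
2·[XKZ] = -17/18, 2·[FBP] = 1/2
[XKZ]:[FBP] = -17/18:1/2 = -17/9

[XKZ]:[FBP] = -17/9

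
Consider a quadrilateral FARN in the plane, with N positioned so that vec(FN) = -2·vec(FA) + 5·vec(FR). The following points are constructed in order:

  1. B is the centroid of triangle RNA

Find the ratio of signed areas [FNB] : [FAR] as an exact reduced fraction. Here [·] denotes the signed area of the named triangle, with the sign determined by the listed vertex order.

[FNB]:[FAR] = -7/3

Assign F = (0, 0), A = (1, 0), R = (0, 1), N = (-2, 5) — the answer is frame-independent, so this choice is without loss of generality.
1. B is the centroid of triangle RNA ⇒ B = (-1/3, 2)
2·[FNB] = -7/3, 2·[FAR] = 1
[FNB]:[FAR] = -7/3:1 = -7/3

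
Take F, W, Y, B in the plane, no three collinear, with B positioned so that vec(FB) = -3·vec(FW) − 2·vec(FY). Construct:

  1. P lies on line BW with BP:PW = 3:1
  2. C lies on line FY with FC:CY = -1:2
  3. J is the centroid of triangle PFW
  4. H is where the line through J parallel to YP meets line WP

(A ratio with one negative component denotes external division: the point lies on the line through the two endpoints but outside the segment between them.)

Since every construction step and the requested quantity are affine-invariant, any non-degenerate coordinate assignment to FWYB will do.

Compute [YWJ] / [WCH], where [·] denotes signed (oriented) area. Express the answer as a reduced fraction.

Choose coordinates F = (0, 0), W = (1, 0), Y = (0, 1), B = (-3, -2).
1. P lies on line BW with BP:PW = 3:1 ⇒ P = (0, -1/2)
2. C lies on line FY with FC:CY = -1:2 ⇒ C = (0, -1)
3. J is the centroid of triangle PFW ⇒ J = (1/3, -1/6)
4. H is where the line through J parallel to YP meets line WP ⇒ H = (1/3, -1/3)
2·[YWJ] = -5/6, 2·[WCH] = -1/3
[YWJ]:[WCH] = -5/6:-1/3 = 5/2

[YWJ]:[WCH] = 5/2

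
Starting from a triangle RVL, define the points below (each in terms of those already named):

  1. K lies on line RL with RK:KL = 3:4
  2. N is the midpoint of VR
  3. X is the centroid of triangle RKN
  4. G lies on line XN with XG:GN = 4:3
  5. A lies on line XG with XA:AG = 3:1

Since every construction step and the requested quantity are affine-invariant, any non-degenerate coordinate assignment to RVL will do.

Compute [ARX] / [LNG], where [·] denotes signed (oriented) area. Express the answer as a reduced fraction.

Choose coordinates R = (0, 0), V = (1, 0), L = (0, 1).
1. K lies on line RL with RK:KL = 3:4 ⇒ K = (0, 3/7)
2. N is the midpoint of VR ⇒ N = (1/2, 0)
3. X is the centroid of triangle RKN ⇒ X = (1/6, 1/7)
4. G lies on line XN with XG:GN = 4:3 ⇒ G = (5/14, 3/49)
5. A lies on line XG with XA:AG = 3:1 ⇒ A = (13/42, 4/49)
2·[ARX] = -3/98, 2·[LNG] = -11/98
[ARX]:[LNG] = -3/98:-11/98 = 3/11

[ARX]:[LNG] = 3/11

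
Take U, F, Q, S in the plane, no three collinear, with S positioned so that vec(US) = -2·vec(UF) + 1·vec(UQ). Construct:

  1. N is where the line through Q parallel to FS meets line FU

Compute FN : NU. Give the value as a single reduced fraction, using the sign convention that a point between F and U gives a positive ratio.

FN:NU = -2/3

Set U = (0, 0), F = (1, 0), Q = (0, 1), S = (-2, 1); any affine frame gives the same invariant.
1. N is where the line through Q parallel to FS meets line FU ⇒ N = (3, 0)
N = F + t·(U−F) with t = -2, so FN:NU = t:(1−t) = -2:3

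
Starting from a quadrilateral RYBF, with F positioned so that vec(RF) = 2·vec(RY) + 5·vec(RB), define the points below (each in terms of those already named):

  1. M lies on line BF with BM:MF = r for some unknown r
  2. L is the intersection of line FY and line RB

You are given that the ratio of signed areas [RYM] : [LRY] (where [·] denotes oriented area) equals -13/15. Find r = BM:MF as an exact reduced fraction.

Work in coordinates with R = (0, 0), Y = (1, 0), B = (0, 1), F = (2, 5).
1. With BM:MF = r, write λ = r/(r+1) so M = B + λ·(F−B); M is affine-linear in λ
2. L is the intersection of line FY and line RB ⇒ L = (0, -5)
Every point depending on M is an affine combination of M and λ-independent points, so each such coordinate is linear in λ; the λ² term in each signed area is a multiple of (F−B)×(F−B) = 0, so 2·[RYM] and 2·[LRY] are each linear in λ. Evaluating at λ=0 and λ=1:
  2·[RYM] = 4·λ + 1,   2·[LRY] = -5
So [RYM]:[LRY] = (4·λ + 1) / (-5). Setting this equal to -13/15:
  4·λ + 1 = -13/15·(-5)  ⇒  λ = 5/6
Then r = λ/(1−λ) = (5/6)/(1/6) = 5. Check: with r = 5, M = (5/3, 13/3) and [RYM]:[LRY] = -13/15 as required.

r = 5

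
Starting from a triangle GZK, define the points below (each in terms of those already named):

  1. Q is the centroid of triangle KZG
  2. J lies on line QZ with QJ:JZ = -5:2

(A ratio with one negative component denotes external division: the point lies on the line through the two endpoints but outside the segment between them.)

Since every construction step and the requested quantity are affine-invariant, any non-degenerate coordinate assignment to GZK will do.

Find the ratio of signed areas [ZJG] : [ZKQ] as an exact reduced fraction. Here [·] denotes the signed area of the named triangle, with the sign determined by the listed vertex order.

[ZJG]:[ZKQ] = -2/3

Assign G = (0, 0), Z = (1, 0), K = (0, 1) — the answer is frame-independent, so this choice is without loss of generality.
1. Q is the centroid of triangle KZG ⇒ Q = (1/3, 1/3)
2. J lies on line QZ with QJ:JZ = -5:2 ⇒ J = (13/9, -2/9)
2·[ZJG] = -2/9, 2·[ZKQ] = 1/3
[ZJG]:[ZKQ] = -2/9:1/3 = -2/3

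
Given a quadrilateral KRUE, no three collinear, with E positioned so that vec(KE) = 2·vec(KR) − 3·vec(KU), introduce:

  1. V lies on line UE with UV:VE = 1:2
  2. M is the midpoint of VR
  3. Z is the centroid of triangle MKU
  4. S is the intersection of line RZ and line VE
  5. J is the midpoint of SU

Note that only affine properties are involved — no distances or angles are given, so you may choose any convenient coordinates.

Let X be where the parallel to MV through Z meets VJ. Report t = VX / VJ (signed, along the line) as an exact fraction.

t = 7/10

Assign K = (0, 0), R = (1, 0), U = (0, 1), E = (2, -3) — the answer is frame-independent, so this choice is without loss of generality.
1. V lies on line UE with UV:VE = 1:2 ⇒ V = (2/3, -1/3)
2. M is the midpoint of VR ⇒ M = (5/6, -1/6)
3. Z is the centroid of triangle MKU ⇒ Z = (5/18, 5/18)
4. S is the intersection of line RZ and line VE ⇒ S = (8/21, 5/21)
5. J is the midpoint of SU ⇒ J = (4/21, 13/21)
through Z parallel to MV: direction (-1/6, -1/6); meets VJ at X = (1/3, 1/3)
X = V + t·(J−V) with t = 7/10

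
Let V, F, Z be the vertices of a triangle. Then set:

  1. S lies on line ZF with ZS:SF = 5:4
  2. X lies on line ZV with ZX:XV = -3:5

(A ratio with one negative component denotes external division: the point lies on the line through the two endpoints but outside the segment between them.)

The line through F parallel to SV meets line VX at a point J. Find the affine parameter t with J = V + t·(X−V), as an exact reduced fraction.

t = -8/25

Assign V = (0, 0), F = (1, 0), Z = (0, 1) — the answer is frame-independent, so this choice is without loss of generality.
1. S lies on line ZF with ZS:SF = 5:4 ⇒ S = (5/9, 4/9)
2. X lies on line ZV with ZX:XV = -3:5 ⇒ X = (0, 5/2)
through F parallel to SV: direction (-5/9, -4/9); meets VX at J = (0, -4/5)
J = V + t·(X−V) with t = -8/25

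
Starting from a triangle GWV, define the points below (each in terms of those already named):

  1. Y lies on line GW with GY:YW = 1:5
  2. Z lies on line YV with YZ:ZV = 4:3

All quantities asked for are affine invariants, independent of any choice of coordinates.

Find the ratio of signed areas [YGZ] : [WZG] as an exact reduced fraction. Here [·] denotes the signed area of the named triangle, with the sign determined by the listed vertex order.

[YGZ]:[WZG] = -1/6

Set G = (0, 0), W = (1, 0), V = (0, 1); any affine frame gives the same invariant.
1. Y lies on line GW with GY:YW = 1:5 ⇒ Y = (1/6, 0)
2. Z lies on line YV with YZ:ZV = 4:3 ⇒ Z = (1/14, 4/7)
2·[YGZ] = -2/21, 2·[WZG] = 4/7
[YGZ]:[WZG] = -2/21:4/7 = -1/6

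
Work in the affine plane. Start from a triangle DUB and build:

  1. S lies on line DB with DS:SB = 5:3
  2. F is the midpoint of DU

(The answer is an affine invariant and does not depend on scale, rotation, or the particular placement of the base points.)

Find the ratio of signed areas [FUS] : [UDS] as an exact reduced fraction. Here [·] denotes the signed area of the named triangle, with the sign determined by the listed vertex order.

Work in coordinates with D = (0, 0), U = (1, 0), B = (0, 1).
1. S lies on line DB with DS:SB = 5:3 ⇒ S = (0, 5/8)
2. F is the midpoint of DU ⇒ F = (1/2, 0)
2·[FUS] = 5/16, 2·[UDS] = -5/8
[FUS]:[UDS] = 5/16:-5/8 = -1/2

[FUS]:[UDS] = -1/2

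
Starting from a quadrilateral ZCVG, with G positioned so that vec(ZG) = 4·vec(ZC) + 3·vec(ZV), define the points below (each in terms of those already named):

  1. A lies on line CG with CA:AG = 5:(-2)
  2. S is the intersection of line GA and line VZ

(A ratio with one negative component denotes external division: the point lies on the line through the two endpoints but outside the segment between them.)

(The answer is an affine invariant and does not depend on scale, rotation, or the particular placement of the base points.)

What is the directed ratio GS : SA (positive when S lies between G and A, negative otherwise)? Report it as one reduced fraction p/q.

Choose coordinates Z = (0, 0), C = (1, 0), V = (0, 1), G = (4, 3).
1. A lies on line CG with CA:AG = 5:(-2) ⇒ A = (6, 5)
2. S is the intersection of line GA and line VZ ⇒ S = (0, -1)
S = G + t·(A−G) with t = -2, so GS:SA = t:(1−t) = -2:3

GS:SA = -2/3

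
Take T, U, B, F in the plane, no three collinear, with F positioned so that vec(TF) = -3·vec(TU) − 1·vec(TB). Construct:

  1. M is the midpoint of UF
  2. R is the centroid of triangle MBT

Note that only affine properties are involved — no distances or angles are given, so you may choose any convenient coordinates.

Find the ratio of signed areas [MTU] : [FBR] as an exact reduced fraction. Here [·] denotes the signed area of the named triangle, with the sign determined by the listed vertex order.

[MTU]:[FBR] = 3/11

Set T = (0, 0), U = (1, 0), B = (0, 1), F = (-3, -1); any affine frame gives the same invariant.
1. M is the midpoint of UF ⇒ M = (-1, -1/2)
2. R is the centroid of triangle MBT ⇒ R = (-1/3, 1/6)
2·[MTU] = -1/2, 2·[FBR] = -11/6
[MTU]:[FBR] = -1/2:-11/6 = 3/11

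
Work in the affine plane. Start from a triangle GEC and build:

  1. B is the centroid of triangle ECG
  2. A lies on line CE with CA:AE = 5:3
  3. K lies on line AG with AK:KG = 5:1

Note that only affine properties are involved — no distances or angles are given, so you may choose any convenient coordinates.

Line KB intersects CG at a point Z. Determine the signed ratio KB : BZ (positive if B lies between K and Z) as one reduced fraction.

Set G = (0, 0), E = (1, 0), C = (0, 1); any affine frame gives the same invariant.
1. B is the centroid of triangle ECG ⇒ B = (1/3, 1/3)
2. A lies on line CE with CA:AE = 5:3 ⇒ A = (5/8, 3/8)
3. K lies on line AG with AK:KG = 5:1 ⇒ K = (5/48, 1/16)
line KB meets CG at Z = (0, -2/33)
B = K + t·(Z−K) with t = -11/5, so KB:BZ = -11/5:16/5

KB:BZ = -11/16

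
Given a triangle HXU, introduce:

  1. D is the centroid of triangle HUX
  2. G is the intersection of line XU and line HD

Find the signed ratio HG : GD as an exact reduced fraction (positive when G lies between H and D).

HG:GD = -3

Set H = (0, 0), X = (1, 0), U = (0, 1); any affine frame gives the same invariant.
1. D is the centroid of triangle HUX ⇒ D = (1/3, 1/3)
2. G is the intersection of line XU and line HD ⇒ G = (1/2, 1/2)
G = H + t·(D−H) with t = 3/2, so HG:GD = t:(1−t) = 3/2:-1/2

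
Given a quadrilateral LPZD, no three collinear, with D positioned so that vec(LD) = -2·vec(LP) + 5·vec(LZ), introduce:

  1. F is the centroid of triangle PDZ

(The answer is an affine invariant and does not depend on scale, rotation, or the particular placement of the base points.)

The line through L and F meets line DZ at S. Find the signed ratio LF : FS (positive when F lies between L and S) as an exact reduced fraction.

Assign L = (0, 0), P = (1, 0), Z = (0, 1), D = (-2, 5) — the answer is frame-independent, so this choice is without loss of generality.
1. F is the centroid of triangle PDZ ⇒ F = (-1/3, 2)
line LF meets DZ at S = (-1/4, 3/2)
F = L + t·(S−L) with t = 4/3, so LF:FS = 4/3:-1/3

LF:FS = -4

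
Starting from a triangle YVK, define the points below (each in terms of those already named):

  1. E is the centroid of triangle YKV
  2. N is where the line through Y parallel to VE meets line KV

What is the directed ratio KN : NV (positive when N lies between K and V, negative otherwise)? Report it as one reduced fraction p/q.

Set Y = (0, 0), V = (1, 0), K = (0, 1); any affine frame gives the same invariant.
1. E is the centroid of triangle YKV ⇒ E = (1/3, 1/3)
2. N is where the line through Y parallel to VE meets line KV ⇒ N = (2, -1)
N = K + t·(V−K) with t = 2, so KN:NV = t:(1−t) = 2:-1

KN:NV = -2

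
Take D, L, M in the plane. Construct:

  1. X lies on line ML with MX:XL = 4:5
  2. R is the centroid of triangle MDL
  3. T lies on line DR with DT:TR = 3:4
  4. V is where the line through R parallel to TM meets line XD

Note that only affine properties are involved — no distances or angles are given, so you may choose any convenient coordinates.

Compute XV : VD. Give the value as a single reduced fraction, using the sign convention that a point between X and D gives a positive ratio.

XV:VD = 8/21

Choose coordinates D = (0, 0), L = (1, 0), M = (0, 1).
1. X lies on line ML with MX:XL = 4:5 ⇒ X = (4/9, 5/9)
2. R is the centroid of triangle MDL ⇒ R = (1/3, 1/3)
3. T lies on line DR with DT:TR = 3:4 ⇒ T = (1/7, 1/7)
4. V is where the line through R parallel to TM meets line XD ⇒ V = (28/87, 35/87)
V = X + t·(D−X) with t = 8/29, so XV:VD = t:(1−t) = 8/29:21/29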